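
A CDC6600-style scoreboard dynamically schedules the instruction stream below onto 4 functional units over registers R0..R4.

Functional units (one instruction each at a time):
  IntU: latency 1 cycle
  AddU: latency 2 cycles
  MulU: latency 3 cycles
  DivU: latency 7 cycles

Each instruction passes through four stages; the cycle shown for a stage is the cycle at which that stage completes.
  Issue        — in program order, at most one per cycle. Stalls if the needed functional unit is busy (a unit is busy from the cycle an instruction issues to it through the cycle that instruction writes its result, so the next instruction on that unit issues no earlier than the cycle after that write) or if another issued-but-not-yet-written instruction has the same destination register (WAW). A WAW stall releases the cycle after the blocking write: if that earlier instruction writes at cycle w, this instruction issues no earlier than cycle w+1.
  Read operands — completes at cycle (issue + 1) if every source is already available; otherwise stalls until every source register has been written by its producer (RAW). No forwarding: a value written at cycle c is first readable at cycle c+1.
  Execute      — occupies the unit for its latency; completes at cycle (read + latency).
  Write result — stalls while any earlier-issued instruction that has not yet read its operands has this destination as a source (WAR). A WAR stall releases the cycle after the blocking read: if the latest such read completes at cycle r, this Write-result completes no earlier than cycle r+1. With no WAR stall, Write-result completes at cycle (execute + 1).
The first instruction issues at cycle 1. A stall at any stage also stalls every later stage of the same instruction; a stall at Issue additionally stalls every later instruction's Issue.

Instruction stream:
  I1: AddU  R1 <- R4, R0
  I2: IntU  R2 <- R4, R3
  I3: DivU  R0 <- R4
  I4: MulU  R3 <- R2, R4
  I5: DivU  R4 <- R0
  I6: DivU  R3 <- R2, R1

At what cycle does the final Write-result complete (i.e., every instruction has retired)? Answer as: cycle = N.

cycle = 32

1) issue 1, read 2, done 4, write 5
2) issue 2, read 3, done 4, write 5
3) issue 3, read 4, done 11, write 12
4) issue 4, read 6, done 9, write 10  <RAW R2: wait I2 write@5>
5) issue 13, read 14, done 21, write 22  <struct: DivU busy until I3 writes@12>
6) issue 23, read 24, done 31, write 32  <struct: DivU busy until I5 writes@22>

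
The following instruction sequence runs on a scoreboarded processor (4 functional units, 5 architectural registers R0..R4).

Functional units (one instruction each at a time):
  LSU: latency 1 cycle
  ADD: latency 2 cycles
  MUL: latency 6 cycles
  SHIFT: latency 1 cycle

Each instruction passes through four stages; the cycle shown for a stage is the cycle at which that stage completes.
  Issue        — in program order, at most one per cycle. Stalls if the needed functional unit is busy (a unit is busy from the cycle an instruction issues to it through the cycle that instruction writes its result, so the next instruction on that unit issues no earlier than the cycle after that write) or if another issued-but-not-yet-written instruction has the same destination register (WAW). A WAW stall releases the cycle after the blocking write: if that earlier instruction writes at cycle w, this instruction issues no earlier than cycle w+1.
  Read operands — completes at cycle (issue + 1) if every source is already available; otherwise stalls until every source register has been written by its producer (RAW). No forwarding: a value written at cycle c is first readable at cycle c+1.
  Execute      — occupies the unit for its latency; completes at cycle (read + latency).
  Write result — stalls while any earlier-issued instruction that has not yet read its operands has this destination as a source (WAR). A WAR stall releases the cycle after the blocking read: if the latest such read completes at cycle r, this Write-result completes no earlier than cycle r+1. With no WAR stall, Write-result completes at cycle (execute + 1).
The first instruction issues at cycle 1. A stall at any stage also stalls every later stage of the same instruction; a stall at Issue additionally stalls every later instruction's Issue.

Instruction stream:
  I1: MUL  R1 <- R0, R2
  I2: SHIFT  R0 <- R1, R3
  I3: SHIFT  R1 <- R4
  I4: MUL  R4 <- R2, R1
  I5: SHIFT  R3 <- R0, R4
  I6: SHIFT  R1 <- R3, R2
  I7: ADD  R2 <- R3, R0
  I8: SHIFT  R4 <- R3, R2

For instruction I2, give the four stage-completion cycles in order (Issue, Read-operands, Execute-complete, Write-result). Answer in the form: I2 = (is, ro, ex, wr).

I2 = (2, 10, 11, 12)

cycle 1: I1 issues→MUL
cycle 2: I1 reads · I2 issues→SHIFT
cycle 8: I1 exec-done
cycle 9: I1 writes R1
cycle 10: I2 reads
cycle 11: I2 exec-done
cycle 12: I2 writes R0
cycle 13: I3 issues→SHIFT
cycle 14: I3 reads · I4 issues→MUL
cycle 15: I3 exec-done
cycle 16: I3 writes R1
cycle 17: I4 reads · I5 issues→SHIFT
cycle 23: I4 exec-done
cycle 24: I4 writes R4
cycle 25: I5 reads
cycle 26: I5 exec-done
cycle 27: I5 writes R3
cycle 28: I6 issues→SHIFT
cycle 29: I6 reads · I7 issues→ADD
cycle 30: I6 exec-done · I7 reads
cycle 31: I6 writes R1
cycle 32: I7 exec-done · I8 issues→SHIFT
cycle 33: I7 writes R2
cycle 34: I8 reads
cycle 35: I8 exec-done
cycle 36: I8 writes R4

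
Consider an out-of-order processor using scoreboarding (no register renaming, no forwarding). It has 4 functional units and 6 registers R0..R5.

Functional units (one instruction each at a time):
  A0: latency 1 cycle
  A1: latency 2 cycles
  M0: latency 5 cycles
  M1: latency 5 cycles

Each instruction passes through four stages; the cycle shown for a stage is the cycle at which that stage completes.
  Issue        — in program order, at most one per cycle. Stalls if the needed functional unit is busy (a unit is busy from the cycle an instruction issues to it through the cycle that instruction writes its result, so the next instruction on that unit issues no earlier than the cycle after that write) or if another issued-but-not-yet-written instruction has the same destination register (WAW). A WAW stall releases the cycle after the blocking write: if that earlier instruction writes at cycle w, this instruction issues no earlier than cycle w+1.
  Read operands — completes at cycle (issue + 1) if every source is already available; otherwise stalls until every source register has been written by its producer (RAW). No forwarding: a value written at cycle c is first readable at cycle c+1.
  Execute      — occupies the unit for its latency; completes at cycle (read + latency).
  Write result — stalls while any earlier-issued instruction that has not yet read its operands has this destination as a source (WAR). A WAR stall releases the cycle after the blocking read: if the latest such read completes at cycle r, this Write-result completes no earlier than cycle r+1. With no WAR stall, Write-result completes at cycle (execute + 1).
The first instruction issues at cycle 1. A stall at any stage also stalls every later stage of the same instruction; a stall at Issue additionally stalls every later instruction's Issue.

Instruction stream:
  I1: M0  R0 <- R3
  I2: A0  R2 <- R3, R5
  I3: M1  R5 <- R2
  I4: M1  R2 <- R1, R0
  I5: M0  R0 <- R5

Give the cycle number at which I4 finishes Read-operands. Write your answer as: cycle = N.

cycle = 14

I1 -> (1, 2, 7, 8)
I2 -> (2, 3, 4, 5)
I3 -> (3, 6, 11, 12)  // RAW R2: wait I2 write@5
I4 -> (13, 14, 19, 20)  // struct: M1 busy until I3 writes@12
I5 -> (14, 15, 20, 21)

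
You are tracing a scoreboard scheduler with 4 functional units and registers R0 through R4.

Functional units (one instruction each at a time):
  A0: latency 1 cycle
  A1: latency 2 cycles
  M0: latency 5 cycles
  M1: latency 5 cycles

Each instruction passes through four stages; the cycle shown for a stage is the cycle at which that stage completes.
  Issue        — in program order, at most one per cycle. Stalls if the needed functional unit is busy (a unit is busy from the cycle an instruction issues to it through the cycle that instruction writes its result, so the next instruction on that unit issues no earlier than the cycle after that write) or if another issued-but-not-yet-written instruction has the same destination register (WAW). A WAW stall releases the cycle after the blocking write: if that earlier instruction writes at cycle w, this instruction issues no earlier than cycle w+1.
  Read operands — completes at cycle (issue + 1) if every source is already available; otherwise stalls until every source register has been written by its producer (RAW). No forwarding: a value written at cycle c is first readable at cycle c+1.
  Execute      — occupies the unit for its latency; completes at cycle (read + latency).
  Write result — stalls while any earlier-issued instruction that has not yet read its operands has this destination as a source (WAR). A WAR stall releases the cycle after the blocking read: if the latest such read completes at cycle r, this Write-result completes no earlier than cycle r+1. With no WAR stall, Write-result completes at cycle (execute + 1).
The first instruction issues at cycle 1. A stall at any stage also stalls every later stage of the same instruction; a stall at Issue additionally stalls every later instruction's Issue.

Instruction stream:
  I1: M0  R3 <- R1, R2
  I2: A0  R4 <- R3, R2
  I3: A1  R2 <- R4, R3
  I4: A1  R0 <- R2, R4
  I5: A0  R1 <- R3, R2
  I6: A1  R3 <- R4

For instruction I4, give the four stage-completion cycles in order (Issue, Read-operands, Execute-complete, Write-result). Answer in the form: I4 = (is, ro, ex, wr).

I4 = (16, 17, 19, 20)

  I1 | 1 | 2 | 7 | 8
  I2 | 2 | 9 | 10 | 11   RAW R3: wait I1 write@8
  I3 | 3 | 12 | 14 | 15   RAW R4: wait I2 write@11
  I4 | 16 | 17 | 19 | 20   struct: A1 busy until I3 writes@15
  I5 | 17 | 18 | 19 | 20
  I6 | 21 | 22 | 24 | 25   struct: A1 busy until I4 writes@20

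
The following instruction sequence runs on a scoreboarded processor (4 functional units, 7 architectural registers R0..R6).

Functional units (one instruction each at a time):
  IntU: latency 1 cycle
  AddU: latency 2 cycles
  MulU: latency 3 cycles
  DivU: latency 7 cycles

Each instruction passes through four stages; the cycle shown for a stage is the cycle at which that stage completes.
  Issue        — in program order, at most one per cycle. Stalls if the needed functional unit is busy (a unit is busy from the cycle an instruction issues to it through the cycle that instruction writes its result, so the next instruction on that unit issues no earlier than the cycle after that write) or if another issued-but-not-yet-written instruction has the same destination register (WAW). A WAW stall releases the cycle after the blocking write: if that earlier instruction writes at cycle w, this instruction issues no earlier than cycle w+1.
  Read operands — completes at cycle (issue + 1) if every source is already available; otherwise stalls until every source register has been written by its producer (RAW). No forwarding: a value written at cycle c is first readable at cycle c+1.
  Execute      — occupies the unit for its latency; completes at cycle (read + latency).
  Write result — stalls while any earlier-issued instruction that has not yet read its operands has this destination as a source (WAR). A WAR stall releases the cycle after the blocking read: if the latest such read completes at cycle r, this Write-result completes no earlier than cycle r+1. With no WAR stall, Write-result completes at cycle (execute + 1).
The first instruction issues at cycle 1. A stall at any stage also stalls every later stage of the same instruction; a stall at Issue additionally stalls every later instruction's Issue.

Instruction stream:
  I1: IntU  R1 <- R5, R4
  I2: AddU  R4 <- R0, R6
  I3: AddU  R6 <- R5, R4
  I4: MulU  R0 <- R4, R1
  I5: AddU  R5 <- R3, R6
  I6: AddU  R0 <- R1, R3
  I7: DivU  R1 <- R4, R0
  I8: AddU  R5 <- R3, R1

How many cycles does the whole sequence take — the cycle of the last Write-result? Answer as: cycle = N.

1) issue 1, read 2, done 3, write 4
2) issue 2, read 3, done 5, write 6
3) issue 7, read 8, done 10, write 11  <struct: AddU busy until I2 writes@6>
4) issue 8, read 9, done 12, write 13
5) issue 12, read 13, done 15, write 16  <struct: AddU busy until I3 writes@11>
6) issue 17, read 18, done 20, write 21  <struct: AddU busy until I5 writes@16>
7) issue 18, read 22, done 29, write 30  <RAW R0: wait I6 write@21>
8) issue 22, read 31, done 33, write 34  <struct: AddU busy until I6 writes@21 / RAW R1: wait I7 write@30>

cycle = 34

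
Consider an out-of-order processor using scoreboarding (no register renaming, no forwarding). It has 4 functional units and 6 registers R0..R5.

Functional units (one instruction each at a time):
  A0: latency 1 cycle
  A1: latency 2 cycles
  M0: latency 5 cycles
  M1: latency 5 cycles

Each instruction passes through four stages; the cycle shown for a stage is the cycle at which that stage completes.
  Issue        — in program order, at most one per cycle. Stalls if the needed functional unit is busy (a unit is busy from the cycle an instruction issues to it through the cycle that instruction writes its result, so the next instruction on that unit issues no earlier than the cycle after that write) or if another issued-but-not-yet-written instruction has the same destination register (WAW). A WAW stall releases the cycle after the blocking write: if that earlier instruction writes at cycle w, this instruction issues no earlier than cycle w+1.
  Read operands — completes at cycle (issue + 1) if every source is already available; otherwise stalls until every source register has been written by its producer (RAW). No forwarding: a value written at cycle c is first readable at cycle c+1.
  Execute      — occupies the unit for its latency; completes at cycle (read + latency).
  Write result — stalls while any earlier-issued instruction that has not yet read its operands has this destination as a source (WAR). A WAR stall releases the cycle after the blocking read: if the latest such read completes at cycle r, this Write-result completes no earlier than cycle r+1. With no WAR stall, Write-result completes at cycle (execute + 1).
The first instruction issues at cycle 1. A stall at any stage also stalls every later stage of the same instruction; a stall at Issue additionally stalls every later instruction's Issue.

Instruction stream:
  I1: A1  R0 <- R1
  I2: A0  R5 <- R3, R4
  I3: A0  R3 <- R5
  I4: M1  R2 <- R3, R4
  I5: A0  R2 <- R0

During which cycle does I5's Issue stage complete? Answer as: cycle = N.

t=1  I1 issues→A1
t=2  I1 reads, I2 issues→A0
t=3  I2 reads
t=4  I1 exec-done, I2 exec-done
t=5  I1 writes R0, I2 writes R5
t=6  I3 issues→A0
t=7  I3 reads, I4 issues→M1
t=8  I3 exec-done
t=9  I3 writes R3
t=10  I4 reads
t=15  I4 exec-done
t=16  I4 writes R2
t=17  I5 issues→A0
t=18  I5 reads
t=19  I5 exec-done
t=20  I5 writes R2

cycle = 17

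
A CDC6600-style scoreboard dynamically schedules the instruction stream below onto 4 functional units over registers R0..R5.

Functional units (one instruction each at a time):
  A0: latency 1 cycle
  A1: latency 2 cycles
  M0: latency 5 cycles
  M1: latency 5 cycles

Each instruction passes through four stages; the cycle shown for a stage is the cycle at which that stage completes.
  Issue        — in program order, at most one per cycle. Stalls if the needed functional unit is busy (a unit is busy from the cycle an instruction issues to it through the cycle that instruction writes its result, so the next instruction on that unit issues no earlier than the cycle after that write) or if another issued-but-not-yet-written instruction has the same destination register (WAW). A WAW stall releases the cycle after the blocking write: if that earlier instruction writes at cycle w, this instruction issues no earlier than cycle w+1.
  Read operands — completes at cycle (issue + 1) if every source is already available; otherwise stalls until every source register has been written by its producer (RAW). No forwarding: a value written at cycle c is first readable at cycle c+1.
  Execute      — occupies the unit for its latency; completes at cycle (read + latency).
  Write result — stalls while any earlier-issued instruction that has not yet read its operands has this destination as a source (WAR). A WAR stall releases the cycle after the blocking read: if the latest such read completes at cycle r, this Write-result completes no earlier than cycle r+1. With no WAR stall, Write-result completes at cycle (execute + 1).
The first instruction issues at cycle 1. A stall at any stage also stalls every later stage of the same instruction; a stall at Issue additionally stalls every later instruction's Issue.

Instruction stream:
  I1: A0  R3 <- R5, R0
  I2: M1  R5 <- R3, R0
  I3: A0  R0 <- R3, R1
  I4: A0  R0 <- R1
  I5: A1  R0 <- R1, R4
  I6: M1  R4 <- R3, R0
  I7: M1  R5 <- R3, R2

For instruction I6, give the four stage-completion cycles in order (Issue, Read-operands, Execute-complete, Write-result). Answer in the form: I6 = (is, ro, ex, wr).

t=1  issue I1 (A0)
t=2  I1 read-ops · issue I2 (M1)
t=3  I1 finished on A0
t=4  I1→R3
t=5  I2 read-ops · issue I3 (A0)
t=6  I3 read-ops
t=7  I3 finished on A0
t=8  I3→R0
t=9  issue I4 (A0)
t=10  I2 finished on M1 · I4 read-ops
t=11  I2→R5 · I4 finished on A0
t=12  I4→R0
t=13  issue I5 (A1)
t=14  I5 read-ops · issue I6 (M1)
t=16  I5 finished on A1
t=17  I5→R0
t=18  I6 read-ops
t=23  I6 finished on M1
t=24  I6→R4
t=25  issue I7 (M1)
t=26  I7 read-ops
t=31  I7 finished on M1
t=32  I7→R5

I6 = (14, 18, 23, 24)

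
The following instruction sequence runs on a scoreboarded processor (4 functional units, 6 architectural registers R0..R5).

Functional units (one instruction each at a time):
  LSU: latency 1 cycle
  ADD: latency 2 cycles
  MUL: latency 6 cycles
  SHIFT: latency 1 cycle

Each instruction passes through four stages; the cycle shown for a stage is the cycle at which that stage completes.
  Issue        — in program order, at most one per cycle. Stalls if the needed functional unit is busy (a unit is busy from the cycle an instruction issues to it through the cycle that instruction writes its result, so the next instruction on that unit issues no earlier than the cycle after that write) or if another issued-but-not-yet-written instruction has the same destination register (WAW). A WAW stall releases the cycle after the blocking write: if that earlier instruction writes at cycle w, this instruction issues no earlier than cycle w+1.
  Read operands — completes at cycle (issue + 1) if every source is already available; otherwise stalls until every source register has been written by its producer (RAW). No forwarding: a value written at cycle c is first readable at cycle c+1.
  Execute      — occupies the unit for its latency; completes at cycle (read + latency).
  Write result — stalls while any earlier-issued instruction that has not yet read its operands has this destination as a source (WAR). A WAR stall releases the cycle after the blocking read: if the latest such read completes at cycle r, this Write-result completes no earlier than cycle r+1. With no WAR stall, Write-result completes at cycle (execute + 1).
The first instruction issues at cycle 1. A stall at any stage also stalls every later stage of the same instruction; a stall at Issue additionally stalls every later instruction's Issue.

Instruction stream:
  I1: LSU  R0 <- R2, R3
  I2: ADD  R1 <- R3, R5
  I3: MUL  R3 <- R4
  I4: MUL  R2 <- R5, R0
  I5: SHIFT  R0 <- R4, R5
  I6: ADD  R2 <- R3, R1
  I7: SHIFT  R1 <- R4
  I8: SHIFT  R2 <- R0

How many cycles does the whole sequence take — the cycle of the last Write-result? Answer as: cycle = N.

  I1 | 1 | 2 | 3 | 4
  I2 | 2 | 3 | 5 | 6
  I3 | 3 | 4 | 10 | 11
  I4 | 12 | 13 | 19 | 20   struct: MUL busy until I3 writes@11
  I5 | 13 | 14 | 15 | 16
  I6 | 21 | 22 | 24 | 25   WAW R2: wait I4 write@20
  I7 | 22 | 23 | 24 | 25
  I8 | 26 | 27 | 28 | 29   struct: SHIFT busy until I7 writes@25

cycle = 29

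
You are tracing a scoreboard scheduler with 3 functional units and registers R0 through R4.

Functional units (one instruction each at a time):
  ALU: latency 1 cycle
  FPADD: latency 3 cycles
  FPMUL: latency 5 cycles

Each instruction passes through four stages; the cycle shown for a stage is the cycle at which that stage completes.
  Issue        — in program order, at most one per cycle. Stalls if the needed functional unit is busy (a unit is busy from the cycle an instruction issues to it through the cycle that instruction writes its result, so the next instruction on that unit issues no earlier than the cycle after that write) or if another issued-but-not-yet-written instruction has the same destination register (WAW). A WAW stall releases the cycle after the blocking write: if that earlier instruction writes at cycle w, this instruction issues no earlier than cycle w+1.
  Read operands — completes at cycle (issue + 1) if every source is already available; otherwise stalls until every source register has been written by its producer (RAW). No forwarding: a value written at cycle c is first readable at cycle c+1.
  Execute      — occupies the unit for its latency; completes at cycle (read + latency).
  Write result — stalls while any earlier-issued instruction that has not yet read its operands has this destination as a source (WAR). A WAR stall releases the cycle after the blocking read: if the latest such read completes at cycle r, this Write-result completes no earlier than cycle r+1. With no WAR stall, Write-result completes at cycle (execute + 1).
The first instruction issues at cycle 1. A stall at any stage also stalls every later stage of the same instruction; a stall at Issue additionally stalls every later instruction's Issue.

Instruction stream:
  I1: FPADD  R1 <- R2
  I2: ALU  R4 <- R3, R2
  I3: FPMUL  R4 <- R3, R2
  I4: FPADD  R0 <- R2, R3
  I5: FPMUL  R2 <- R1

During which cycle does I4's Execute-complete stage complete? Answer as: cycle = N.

t=1  issue I1 (FPADD)
t=2  I1 read-ops, issue I2 (ALU)
t=3  I2 read-ops
t=4  I2 finished on ALU
t=5  I1 finished on FPADD, I2→R4
t=6  I1→R1, issue I3 (FPMUL)
t=7  I3 read-ops, issue I4 (FPADD)
t=8  I4 read-ops
t=11  I4 finished on FPADD
t=12  I3 finished on FPMUL, I4→R0
t=13  I3→R4
t=14  issue I5 (FPMUL)
t=15  I5 read-ops
t=20  I5 finished on FPMUL
t=21  I5→R2

cycle = 11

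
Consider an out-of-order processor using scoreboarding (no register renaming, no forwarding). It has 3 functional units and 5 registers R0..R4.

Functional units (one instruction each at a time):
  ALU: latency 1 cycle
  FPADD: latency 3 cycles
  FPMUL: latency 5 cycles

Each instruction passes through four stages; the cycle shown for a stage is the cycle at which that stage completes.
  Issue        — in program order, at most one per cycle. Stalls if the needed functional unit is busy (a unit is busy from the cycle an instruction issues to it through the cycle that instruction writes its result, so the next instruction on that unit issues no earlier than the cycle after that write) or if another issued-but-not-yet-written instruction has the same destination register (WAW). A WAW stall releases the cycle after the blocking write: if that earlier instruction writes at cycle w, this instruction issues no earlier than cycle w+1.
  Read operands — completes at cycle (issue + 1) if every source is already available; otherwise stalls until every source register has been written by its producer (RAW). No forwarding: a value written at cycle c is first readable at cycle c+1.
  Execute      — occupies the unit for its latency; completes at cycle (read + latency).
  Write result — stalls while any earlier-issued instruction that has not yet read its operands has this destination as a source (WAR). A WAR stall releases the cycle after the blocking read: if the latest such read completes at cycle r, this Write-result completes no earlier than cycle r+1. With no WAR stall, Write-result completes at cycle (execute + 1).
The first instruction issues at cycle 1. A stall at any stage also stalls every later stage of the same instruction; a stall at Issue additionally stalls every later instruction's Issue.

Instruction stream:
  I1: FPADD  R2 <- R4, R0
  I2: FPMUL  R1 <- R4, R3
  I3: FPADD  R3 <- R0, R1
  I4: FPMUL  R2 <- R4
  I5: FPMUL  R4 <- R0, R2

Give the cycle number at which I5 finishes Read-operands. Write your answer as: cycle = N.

cycle = 19

c1: I1 dispatched to FPADD
c2: I1 operands ready | I2 dispatched to FPMUL
c3: I2 operands ready
c5: I1 complete
c6: R2←I1
c7: I3 dispatched to FPADD
c8: I2 complete
c9: R1←I2
c10: I3 operands ready | I4 dispatched to FPMUL
c11: I4 operands ready
c13: I3 complete
c14: R3←I3
c16: I4 complete
c17: R2←I4
c18: I5 dispatched to FPMUL
c19: I5 operands ready
c24: I5 complete
c25: R4←I5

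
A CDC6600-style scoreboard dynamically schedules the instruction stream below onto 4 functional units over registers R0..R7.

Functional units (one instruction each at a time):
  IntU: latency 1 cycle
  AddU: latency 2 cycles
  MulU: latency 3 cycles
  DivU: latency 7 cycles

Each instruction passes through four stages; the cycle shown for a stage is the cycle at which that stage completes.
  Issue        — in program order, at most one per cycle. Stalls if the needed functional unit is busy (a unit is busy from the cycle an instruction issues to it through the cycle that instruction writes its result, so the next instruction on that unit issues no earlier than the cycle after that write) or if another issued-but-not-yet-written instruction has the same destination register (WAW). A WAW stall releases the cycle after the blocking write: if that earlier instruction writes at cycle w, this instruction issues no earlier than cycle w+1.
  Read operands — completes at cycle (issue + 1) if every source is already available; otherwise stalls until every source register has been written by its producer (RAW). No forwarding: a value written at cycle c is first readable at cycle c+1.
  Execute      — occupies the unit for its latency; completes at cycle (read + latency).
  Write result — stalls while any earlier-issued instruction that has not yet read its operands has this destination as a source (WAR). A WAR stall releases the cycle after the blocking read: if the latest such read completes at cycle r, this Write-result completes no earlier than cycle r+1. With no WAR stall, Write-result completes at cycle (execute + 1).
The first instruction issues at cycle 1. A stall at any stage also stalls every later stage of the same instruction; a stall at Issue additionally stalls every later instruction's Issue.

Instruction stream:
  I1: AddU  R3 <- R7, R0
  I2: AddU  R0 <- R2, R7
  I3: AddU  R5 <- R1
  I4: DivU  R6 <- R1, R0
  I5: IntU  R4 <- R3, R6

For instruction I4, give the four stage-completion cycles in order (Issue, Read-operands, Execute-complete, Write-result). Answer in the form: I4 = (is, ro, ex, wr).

I4 = (12, 13, 20, 21)

[1] I1→AddU
[2] I1 RO
[4] I1 EX
[5] I1 WR R3
[6] I2→AddU
[7] I2 RO
[9] I2 EX
[10] I2 WR R0
[11] I3→AddU
[12] I3 RO; I4→DivU
[13] I4 RO; I5→IntU
[14] I3 EX
[15] I3 WR R5
[20] I4 EX
[21] I4 WR R6
[22] I5 RO
[23] I5 EX
[24] I5 WR R4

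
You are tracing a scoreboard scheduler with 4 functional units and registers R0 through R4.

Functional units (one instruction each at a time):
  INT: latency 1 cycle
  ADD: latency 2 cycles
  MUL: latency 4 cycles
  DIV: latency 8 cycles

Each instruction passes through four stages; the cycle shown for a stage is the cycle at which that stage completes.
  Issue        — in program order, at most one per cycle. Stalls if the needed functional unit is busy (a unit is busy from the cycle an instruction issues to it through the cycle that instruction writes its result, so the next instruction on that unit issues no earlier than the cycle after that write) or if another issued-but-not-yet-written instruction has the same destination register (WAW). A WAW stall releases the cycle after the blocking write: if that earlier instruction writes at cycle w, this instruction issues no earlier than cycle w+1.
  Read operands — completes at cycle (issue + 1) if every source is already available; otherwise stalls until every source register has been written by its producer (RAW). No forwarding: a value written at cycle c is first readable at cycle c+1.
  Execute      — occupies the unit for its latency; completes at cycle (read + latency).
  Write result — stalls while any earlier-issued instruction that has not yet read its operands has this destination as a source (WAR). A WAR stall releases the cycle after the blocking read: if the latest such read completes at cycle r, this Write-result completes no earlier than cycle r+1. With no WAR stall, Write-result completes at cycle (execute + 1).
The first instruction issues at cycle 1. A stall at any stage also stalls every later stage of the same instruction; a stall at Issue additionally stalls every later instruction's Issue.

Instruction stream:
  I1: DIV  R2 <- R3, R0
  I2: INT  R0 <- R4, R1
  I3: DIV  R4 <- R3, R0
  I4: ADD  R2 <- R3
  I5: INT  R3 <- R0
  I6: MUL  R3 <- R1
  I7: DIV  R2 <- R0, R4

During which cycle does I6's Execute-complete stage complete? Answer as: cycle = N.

cycle = 23

  I1 | 1 | 2 | 10 | 11
  I2 | 2 | 3 | 4 | 5
  I3 | 12 | 13 | 21 | 22   struct: DIV busy until I1 writes@11
  I4 | 13 | 14 | 16 | 17
  I5 | 14 | 15 | 16 | 17
  I6 | 18 | 19 | 23 | 24   WAW R3: wait I5 write@17
  I7 | 23 | 24 | 32 | 33   struct: DIV busy until I3 writes@22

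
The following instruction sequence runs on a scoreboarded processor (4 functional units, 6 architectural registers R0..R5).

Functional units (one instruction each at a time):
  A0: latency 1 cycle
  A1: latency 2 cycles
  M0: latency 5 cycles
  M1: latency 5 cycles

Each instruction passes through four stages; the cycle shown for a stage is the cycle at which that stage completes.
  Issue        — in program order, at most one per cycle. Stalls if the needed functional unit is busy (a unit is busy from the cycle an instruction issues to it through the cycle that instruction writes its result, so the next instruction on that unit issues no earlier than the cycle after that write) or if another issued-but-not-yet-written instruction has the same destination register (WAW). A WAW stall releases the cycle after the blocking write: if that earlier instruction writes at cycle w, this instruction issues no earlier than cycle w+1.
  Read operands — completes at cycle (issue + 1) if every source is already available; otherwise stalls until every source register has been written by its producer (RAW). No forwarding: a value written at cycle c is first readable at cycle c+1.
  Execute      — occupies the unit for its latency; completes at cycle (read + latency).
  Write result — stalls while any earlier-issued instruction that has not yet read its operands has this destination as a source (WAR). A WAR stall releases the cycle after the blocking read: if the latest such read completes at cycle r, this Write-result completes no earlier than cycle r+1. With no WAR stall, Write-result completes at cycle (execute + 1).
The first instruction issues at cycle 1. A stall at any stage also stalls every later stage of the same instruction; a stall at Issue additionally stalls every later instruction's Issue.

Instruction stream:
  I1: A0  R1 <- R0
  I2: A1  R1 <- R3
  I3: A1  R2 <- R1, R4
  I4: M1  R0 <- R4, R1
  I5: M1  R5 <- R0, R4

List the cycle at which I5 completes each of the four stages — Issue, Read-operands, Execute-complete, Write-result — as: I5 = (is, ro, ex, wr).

1) issue 1, read 2, done 3, write 4
2) issue 5, read 6, done 8, write 9  <WAW R1: wait I1 write@4>
3) issue 10, read 11, done 13, write 14  <struct: A1 busy until I2 writes@9>
4) issue 11, read 12, done 17, write 18
5) issue 19, read 20, done 25, write 26  <struct: M1 busy until I4 writes@18>

I5 = (19, 20, 25, 26)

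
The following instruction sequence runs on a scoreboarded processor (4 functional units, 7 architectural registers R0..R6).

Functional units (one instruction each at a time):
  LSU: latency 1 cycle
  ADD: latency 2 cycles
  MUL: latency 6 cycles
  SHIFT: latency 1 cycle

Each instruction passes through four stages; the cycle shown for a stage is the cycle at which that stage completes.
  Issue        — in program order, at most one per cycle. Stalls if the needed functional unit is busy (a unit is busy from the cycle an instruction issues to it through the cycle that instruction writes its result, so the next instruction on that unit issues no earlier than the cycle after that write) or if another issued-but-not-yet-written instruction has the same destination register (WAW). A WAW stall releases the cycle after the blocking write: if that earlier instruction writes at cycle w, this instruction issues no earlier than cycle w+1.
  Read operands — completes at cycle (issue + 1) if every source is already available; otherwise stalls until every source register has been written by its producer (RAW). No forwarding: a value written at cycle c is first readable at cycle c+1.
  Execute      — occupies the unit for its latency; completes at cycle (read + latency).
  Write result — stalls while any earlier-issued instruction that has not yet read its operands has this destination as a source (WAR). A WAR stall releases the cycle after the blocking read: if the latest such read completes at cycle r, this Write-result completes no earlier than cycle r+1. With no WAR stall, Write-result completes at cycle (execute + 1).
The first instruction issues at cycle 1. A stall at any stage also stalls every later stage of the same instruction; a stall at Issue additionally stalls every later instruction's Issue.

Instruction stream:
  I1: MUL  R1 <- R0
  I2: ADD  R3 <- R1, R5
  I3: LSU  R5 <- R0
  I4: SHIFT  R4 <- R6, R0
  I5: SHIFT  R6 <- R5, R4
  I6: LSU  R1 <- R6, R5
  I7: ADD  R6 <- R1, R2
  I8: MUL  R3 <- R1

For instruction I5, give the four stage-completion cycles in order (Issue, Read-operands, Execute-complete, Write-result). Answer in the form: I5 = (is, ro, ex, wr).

[1] I1 issues→MUL
[2] I1 reads · I2 issues→ADD
[3] I3 issues→LSU
[4] I3 reads · I4 issues→SHIFT
[5] I3 exec-done · I4 reads
[6] I4 exec-done
[7] I4 writes R4
[8] I1 exec-done · I5 issues→SHIFT
[9] I1 writes R1
[10] I2 reads
[11] I3 writes R5
[12] I2 exec-done · I5 reads · I6 issues→LSU
[13] I2 writes R3 · I5 exec-done
[14] I5 writes R6
[15] I6 reads · I7 issues→ADD
[16] I6 exec-done · I8 issues→MUL
[17] I6 writes R1
[18] I7 reads · I8 reads
[20] I7 exec-done
[21] I7 writes R6
[24] I8 exec-done
[25] I8 writes R3

I5 = (8, 12, 13, 14)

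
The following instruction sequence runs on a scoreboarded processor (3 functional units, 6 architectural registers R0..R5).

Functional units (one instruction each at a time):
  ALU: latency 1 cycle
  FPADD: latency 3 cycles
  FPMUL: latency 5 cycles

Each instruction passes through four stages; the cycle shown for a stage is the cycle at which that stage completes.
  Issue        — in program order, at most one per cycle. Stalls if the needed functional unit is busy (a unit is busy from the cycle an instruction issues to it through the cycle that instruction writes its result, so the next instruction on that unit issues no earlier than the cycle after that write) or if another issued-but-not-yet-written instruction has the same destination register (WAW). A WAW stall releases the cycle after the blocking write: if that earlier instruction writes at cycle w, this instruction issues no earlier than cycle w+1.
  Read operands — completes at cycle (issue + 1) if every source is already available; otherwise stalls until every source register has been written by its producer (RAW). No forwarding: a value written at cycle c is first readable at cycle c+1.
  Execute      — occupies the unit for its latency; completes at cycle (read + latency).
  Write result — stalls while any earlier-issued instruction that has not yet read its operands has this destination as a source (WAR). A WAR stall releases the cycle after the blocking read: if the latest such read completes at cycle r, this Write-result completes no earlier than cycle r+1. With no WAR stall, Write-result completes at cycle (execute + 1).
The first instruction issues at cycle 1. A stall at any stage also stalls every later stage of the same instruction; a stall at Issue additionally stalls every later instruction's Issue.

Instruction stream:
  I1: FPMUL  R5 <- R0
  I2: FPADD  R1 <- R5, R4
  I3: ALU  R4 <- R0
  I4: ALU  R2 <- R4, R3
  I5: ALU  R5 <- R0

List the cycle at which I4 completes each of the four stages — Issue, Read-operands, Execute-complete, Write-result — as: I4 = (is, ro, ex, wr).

I4 = (11, 12, 13, 14)

  I1 | 1 | 2 | 7 | 8
  I2 | 2 | 9 | 12 | 13   RAW R5: wait I1 write@8
  I3 | 3 | 4 | 5 | 10   WAR R4: wait I2 read@9
  I4 | 11 | 12 | 13 | 14   struct: ALU busy until I3 writes@10
  I5 | 15 | 16 | 17 | 18   struct: ALU busy until I4 writes@14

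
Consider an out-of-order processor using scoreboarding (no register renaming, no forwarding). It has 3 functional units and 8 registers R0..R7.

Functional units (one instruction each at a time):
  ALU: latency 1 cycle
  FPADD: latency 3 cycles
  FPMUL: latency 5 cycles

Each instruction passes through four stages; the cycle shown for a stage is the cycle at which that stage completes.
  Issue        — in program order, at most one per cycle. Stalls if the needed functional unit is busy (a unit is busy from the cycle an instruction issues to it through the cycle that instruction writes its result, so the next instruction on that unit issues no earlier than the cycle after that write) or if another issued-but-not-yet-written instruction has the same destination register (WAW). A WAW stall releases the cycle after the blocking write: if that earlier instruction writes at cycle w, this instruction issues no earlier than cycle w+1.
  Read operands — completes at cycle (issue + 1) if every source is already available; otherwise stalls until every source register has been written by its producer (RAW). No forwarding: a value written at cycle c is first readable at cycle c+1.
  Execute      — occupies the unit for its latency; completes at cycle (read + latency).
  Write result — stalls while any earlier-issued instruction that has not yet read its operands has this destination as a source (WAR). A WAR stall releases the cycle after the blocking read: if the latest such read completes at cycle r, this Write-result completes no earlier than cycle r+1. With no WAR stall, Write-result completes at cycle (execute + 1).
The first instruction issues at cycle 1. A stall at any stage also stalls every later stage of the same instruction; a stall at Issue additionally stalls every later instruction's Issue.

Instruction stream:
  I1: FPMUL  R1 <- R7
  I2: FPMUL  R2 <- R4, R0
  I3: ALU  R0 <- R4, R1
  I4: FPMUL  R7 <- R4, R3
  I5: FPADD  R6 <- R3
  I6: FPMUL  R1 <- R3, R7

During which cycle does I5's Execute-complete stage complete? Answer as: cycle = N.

cycle = 22

t=1  I1→FPMUL
t=2  I1 RO
t=7  I1 EX
t=8  I1 WR R1
t=9  I2→FPMUL
t=10  I2 RO · I3→ALU
t=11  I3 RO
t=12  I3 EX
t=13  I3 WR R0
t=15  I2 EX
t=16  I2 WR R2
t=17  I4→FPMUL
t=18  I4 RO · I5→FPADD
t=19  I5 RO
t=22  I5 EX
t=23  I4 EX · I5 WR R6
t=24  I4 WR R7
t=25  I6→FPMUL
t=26  I6 RO
t=31  I6 EX
t=32  I6 WR R1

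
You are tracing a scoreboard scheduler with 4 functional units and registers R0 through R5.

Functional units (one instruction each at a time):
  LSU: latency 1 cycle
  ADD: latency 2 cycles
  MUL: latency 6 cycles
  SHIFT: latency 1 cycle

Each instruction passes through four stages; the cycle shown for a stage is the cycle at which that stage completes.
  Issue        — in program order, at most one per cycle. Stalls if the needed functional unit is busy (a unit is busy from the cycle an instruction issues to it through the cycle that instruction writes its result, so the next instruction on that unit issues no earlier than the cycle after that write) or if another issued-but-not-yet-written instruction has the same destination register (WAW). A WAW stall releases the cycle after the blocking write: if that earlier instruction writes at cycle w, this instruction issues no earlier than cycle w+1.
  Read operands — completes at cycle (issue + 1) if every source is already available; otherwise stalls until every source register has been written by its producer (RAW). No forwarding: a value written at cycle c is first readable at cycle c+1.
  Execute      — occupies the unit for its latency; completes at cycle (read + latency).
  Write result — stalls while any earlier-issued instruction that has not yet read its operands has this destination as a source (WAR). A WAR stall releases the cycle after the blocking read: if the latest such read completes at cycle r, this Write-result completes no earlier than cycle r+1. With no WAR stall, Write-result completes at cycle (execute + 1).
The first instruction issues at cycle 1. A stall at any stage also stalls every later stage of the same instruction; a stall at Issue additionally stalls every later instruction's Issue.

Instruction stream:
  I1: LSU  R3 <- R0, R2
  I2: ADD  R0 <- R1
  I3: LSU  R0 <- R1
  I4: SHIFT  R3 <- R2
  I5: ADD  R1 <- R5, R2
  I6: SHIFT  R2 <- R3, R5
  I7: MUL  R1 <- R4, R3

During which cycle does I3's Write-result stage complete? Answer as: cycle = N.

[1] issue I1 (LSU)
[2] I1 read-ops · issue I2 (ADD)
[3] I1 finished on LSU · I2 read-ops
[4] I1→R3
[5] I2 finished on ADD
[6] I2→R0
[7] issue I3 (LSU)
[8] I3 read-ops · issue I4 (SHIFT)
[9] I3 finished on LSU · I4 read-ops · issue I5 (ADD)
[10] I3→R0 · I4 finished on SHIFT · I5 read-ops
[11] I4→R3
[12] I5 finished on ADD · issue I6 (SHIFT)
[13] I5→R1 · I6 read-ops
[14] I6 finished on SHIFT · issue I7 (MUL)
[15] I6→R2 · I7 read-ops
[21] I7 finished on MUL
[22] I7→R1

cycle = 10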